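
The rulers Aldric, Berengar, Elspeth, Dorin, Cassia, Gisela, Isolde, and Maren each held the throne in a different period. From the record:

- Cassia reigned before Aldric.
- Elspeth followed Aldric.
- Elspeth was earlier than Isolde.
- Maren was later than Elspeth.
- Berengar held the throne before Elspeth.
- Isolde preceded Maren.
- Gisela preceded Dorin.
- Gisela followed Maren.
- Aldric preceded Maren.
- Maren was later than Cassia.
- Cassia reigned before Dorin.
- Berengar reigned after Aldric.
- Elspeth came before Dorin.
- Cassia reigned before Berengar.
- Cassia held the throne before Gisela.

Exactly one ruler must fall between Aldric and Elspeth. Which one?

Berengar

Tracing the constraints gives Aldric → Berengar → Elspeth, so Berengar sits after Aldric and before Elspeth.
No other ruler is forced both after Aldric and before Elspeth.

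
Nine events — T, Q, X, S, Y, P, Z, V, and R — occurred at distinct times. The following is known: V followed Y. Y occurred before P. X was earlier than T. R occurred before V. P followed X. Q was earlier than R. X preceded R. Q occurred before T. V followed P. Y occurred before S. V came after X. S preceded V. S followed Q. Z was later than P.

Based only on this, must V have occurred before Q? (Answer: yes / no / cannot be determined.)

Tracing the constraints gives Q → S → V, so Q must come before V.
That means V cannot be before Q.

no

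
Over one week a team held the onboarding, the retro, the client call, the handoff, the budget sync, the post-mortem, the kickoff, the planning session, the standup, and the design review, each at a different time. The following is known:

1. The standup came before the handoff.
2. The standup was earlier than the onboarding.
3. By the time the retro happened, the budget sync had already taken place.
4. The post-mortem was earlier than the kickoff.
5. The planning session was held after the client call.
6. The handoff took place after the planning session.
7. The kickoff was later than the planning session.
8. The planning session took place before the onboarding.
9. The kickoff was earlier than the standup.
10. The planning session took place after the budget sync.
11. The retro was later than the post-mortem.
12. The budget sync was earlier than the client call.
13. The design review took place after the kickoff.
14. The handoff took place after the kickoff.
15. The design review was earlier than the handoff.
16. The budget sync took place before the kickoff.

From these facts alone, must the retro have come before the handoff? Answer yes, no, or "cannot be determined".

cannot be determined

No chain of stated constraints runs from the retro to the handoff, and none runs from the handoff to the retro either.
So the relative order of the retro and the handoff is not fixed by the given facts.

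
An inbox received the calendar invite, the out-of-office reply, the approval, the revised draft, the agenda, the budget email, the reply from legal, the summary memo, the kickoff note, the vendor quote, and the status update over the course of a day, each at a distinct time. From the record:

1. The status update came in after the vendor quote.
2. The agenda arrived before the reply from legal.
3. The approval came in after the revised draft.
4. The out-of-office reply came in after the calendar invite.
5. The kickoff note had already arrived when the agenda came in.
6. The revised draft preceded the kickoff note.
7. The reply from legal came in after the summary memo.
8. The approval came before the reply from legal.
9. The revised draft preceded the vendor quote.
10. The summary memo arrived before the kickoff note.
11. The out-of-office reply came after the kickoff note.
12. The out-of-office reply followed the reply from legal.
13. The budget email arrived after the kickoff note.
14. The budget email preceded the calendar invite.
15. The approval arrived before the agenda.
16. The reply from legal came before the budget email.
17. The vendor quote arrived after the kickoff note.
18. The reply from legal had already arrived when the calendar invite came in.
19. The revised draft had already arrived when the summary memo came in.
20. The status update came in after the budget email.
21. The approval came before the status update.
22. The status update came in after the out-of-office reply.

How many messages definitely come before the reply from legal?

5

Directly stated before the reply from legal: the agenda, the approval, and the summary memo.
The kickoff note reaches the reply from legal via the kickoff note → the agenda → the reply from legal.
The revised draft reaches the reply from legal via the revised draft → the approval → the reply from legal.
That's the agenda, the approval, the kickoff note, the revised draft, and the summary memo — 5 in all.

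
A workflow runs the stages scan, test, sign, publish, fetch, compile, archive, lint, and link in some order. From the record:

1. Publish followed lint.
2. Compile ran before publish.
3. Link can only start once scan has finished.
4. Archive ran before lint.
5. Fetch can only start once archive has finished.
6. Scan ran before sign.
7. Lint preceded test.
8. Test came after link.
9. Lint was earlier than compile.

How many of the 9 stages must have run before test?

4

Directly stated before test: link and lint.
Archive reaches test via archive → lint → test.
Scan reaches test via scan → link → test.
No chain forces sign (or any of the others) ahead of test.
That's archive, link, lint, and scan — 4 in all.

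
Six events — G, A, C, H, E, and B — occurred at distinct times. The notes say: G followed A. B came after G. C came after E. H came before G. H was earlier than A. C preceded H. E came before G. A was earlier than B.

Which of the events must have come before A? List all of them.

C, E, H

Directly stated before A: H.
C reaches A via C → H → A.
E reaches A via E → C → H → A.
No chain forces G (or any of the others) ahead of A.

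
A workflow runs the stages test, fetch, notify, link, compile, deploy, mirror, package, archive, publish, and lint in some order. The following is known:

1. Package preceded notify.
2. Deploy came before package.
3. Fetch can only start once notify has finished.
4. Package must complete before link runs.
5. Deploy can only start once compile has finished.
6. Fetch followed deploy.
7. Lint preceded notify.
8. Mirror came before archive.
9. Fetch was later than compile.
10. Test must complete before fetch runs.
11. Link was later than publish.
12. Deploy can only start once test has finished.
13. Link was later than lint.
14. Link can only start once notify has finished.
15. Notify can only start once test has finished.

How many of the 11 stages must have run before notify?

5

Directly stated before notify: lint, package, and test.
Compile reaches notify via compile → deploy → package → notify.
Deploy reaches notify via deploy → package → notify.
No chain forces fetch (or any of the others) ahead of notify.
That's compile, deploy, lint, package, and test — 5 in all.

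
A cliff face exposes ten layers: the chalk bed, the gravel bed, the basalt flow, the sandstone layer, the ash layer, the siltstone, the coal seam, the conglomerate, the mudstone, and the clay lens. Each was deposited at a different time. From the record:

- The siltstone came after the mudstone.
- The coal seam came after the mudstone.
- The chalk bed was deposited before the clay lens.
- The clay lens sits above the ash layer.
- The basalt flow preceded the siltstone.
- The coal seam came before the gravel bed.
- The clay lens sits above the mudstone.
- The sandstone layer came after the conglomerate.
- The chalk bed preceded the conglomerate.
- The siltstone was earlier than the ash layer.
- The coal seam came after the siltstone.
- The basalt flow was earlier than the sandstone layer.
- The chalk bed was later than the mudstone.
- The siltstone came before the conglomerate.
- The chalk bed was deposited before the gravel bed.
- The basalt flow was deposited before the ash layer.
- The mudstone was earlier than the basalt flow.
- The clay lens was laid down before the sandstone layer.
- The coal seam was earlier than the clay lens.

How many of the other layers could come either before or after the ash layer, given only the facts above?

4

Forced before the ash layer: the basalt flow, the mudstone, and the siltstone; forced after the ash layer: the clay lens and the sandstone layer.
That leaves the chalk bed, the coal seam, the conglomerate, and the gravel bed with no forced order relative to the ash layer — 4.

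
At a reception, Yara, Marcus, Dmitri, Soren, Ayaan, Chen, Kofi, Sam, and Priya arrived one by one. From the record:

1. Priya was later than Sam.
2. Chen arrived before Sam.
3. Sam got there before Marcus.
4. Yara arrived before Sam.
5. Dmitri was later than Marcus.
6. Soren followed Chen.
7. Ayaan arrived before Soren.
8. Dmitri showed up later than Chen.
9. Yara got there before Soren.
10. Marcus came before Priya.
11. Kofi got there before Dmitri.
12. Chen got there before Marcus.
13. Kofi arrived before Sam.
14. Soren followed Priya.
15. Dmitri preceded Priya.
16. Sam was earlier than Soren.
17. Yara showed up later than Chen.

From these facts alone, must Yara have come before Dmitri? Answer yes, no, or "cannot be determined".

Chain the constraints: Yara → Sam → Marcus → Dmitri. Each link is directly stated, so Yara comes before Dmitri.

yes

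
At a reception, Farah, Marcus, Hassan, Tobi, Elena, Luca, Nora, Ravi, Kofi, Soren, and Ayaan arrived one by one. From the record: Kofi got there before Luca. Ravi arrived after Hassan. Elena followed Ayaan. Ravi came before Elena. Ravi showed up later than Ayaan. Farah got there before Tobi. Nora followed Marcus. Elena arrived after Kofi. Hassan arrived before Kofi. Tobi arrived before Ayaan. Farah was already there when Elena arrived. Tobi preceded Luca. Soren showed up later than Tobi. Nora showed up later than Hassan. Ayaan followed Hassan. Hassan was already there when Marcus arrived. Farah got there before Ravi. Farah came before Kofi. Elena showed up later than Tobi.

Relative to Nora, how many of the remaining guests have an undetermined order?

Forced before Nora: Hassan and Marcus.
That leaves Ayaan, Elena, Farah, Kofi, Luca, Ravi, Soren, and Tobi with no forced order relative to Nora — 8.

8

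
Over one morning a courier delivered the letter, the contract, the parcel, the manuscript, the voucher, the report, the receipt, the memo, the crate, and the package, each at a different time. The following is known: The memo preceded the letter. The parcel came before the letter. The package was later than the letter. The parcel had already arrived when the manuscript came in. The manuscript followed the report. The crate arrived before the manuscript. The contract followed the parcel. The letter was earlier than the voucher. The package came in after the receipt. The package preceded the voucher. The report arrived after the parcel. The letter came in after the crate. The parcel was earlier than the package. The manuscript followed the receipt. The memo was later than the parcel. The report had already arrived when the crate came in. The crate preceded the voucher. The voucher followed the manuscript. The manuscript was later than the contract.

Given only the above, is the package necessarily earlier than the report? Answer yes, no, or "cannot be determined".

no

Tracing the constraints gives the report → the crate → the letter → the package, so the report must come before the package.
That means the package cannot be before the report.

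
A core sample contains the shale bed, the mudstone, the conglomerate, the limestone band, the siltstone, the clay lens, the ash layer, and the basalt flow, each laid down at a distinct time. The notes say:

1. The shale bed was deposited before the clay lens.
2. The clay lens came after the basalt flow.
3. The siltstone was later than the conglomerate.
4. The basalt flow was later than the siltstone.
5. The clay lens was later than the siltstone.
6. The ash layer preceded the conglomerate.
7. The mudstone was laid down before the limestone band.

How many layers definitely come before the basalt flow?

3

Directly stated before the basalt flow: the siltstone.
The ash layer reaches the basalt flow via the ash layer → the conglomerate → the siltstone → the basalt flow.
The conglomerate reaches the basalt flow via the conglomerate → the siltstone → the basalt flow.
That's the ash layer, the conglomerate, and the siltstone — 3 in all.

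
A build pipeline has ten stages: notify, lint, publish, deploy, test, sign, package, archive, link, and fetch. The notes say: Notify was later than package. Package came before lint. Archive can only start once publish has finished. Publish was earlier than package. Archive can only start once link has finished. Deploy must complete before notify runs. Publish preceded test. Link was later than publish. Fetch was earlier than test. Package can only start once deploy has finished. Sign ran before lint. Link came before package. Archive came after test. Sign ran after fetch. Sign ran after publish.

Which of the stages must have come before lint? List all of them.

Directly stated before lint: package and sign.
Deploy reaches lint via deploy → package → lint.
Fetch reaches lint via fetch → sign → lint.
Link reaches lint via link → package → lint.
Likewise publish reaches lint by chaining the stated constraints.
No chain forces archive (or any of the others) ahead of lint.

deploy, fetch, link, package, publish, sign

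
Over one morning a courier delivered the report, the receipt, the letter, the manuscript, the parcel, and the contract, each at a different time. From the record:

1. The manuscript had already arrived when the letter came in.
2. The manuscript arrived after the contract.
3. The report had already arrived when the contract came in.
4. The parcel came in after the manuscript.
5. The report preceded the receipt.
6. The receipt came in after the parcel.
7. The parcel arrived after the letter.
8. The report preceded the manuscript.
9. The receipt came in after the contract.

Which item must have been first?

the report

The report has a chain of constraints placing it before every other item, so the report must be first.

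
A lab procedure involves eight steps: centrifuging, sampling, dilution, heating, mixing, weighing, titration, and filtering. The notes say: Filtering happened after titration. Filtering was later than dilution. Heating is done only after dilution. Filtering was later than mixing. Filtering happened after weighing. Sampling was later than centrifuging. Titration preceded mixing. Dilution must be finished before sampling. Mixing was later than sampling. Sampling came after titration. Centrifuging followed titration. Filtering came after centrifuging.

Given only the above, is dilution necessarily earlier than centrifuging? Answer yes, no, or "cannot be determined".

No chain of stated constraints runs from dilution to centrifuging, and none runs from centrifuging to dilution either.
So the relative order of dilution and centrifuging is not fixed by the given facts.

cannot be determined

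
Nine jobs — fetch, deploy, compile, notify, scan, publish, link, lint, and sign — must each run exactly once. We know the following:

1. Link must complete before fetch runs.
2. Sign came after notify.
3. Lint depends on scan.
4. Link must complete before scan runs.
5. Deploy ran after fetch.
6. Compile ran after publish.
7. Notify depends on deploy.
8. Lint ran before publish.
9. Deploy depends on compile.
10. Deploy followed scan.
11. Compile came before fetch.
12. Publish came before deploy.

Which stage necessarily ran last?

sign

Every other stage has a chain of constraints placing it before sign, so sign is last.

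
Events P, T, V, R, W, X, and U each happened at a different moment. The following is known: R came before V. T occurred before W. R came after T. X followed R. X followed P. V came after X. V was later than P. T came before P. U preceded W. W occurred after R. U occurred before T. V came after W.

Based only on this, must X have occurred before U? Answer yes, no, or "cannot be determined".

no

Tracing the constraints gives U → T → P → X, so U must come before X.
That means X cannot be before U.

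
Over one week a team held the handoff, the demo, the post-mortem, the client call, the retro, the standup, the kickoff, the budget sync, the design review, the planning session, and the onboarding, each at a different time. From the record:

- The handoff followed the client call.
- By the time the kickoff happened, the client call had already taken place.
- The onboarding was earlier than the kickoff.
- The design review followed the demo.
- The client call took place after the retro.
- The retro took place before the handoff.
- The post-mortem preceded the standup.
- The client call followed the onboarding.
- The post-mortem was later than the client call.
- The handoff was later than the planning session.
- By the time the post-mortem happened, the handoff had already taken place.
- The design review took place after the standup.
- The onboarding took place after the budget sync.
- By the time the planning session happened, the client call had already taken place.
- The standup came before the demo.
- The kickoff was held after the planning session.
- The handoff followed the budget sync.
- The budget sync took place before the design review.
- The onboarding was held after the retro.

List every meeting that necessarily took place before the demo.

Directly stated before the demo: the standup.
The budget sync reaches the demo via the budget sync → the handoff → the post-mortem → the standup → the demo.
The client call reaches the demo via the client call → the post-mortem → the standup → the demo.
The handoff reaches the demo via the handoff → the post-mortem → the standup → the demo.
Likewise the onboarding, the planning session, the post-mortem, and the retro each reach the demo by chaining the stated constraints.
No chain forces the design review (or any of the others) ahead of the demo.

the budget sync, the client call, the handoff, the onboarding, the planning session, the post-mortem, the retro, the standup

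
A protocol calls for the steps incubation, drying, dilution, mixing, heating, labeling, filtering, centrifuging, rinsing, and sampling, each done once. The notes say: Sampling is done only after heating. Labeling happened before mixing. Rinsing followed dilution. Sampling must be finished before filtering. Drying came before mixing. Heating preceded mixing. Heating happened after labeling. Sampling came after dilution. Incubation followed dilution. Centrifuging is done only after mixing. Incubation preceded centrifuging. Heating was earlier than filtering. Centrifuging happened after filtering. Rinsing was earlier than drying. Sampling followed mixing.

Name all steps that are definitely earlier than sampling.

dilution, drying, heating, labeling, mixing, rinsing

Directly stated before sampling: dilution, heating, and mixing.
Drying reaches sampling via drying → mixing → sampling.
Labeling reaches sampling via labeling → heating → sampling.
Rinsing reaches sampling via rinsing → drying → mixing → sampling.
No chain forces centrifuging (or any of the others) ahead of sampling.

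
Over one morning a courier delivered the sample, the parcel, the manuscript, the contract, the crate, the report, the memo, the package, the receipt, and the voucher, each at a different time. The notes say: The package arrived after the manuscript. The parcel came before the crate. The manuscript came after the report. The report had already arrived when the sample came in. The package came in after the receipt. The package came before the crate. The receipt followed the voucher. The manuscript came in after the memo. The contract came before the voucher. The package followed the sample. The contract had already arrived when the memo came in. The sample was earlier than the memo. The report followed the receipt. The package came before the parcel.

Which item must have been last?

Every other item has a chain of constraints placing it before the crate, so the crate is last.

the crate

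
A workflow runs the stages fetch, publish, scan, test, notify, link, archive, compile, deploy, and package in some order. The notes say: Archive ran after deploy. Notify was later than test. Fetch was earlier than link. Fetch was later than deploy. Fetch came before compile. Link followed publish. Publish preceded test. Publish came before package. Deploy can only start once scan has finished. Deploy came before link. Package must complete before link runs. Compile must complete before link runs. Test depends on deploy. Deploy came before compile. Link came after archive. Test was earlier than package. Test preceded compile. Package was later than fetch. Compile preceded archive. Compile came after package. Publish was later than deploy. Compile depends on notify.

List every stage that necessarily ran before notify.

deploy, publish, scan, test

Directly stated before notify: test.
Deploy reaches notify via deploy → test → notify.
Publish reaches notify via publish → test → notify.
Scan reaches notify via scan → deploy → test → notify.
No chain forces link (or any of the others) ahead of notify.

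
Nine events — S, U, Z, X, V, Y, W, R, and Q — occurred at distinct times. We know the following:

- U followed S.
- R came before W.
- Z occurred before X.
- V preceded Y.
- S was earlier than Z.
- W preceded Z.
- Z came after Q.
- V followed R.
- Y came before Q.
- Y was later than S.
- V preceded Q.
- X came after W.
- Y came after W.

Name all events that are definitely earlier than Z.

Directly stated before Z: Q, S, and W.
R reaches Z via R → W → Z.
V reaches Z via V → Q → Z.
Y reaches Z via Y → Q → Z.

Q, R, S, V, W, Y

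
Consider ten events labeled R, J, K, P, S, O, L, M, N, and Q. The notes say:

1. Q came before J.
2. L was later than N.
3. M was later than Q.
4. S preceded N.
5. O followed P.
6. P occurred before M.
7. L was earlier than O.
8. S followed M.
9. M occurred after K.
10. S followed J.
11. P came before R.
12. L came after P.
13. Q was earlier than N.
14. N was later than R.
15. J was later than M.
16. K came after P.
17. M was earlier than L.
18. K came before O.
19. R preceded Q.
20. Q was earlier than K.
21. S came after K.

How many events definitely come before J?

5

Directly stated before J: M and Q.
K reaches J via K → M → J.
P reaches J via P → M → J.
R reaches J via R → Q → J.
No chain forces N (or any of the others) ahead of J.
That's K, M, P, Q, and R — 5 in all.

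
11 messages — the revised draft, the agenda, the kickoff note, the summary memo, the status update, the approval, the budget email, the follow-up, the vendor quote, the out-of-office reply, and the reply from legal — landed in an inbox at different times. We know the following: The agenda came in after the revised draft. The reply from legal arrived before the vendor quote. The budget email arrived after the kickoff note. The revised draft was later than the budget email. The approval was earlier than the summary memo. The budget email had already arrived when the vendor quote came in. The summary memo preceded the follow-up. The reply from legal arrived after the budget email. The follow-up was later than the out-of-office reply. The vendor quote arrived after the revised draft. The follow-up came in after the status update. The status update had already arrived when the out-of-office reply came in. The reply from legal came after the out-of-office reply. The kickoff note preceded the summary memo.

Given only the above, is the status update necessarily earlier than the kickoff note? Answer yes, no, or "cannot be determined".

cannot be determined

No chain of stated constraints runs from the status update to the kickoff note, and none runs from the kickoff note to the status update either.
So the relative order of the status update and the kickoff note is not fixed by the given facts.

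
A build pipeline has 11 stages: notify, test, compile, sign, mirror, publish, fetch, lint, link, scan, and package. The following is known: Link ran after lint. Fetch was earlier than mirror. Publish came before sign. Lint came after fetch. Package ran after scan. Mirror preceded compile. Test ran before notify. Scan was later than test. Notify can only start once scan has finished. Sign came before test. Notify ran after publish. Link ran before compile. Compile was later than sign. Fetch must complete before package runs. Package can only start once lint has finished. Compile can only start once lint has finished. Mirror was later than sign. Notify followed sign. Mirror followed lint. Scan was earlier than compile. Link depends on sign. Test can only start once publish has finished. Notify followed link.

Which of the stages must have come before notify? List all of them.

Directly stated before notify: link, publish, scan, sign, and test.
Fetch reaches notify via fetch → lint → link → notify.
Lint reaches notify via lint → link → notify.
No chain forces package (or any of the others) ahead of notify.

fetch, link, lint, publish, scan, sign, test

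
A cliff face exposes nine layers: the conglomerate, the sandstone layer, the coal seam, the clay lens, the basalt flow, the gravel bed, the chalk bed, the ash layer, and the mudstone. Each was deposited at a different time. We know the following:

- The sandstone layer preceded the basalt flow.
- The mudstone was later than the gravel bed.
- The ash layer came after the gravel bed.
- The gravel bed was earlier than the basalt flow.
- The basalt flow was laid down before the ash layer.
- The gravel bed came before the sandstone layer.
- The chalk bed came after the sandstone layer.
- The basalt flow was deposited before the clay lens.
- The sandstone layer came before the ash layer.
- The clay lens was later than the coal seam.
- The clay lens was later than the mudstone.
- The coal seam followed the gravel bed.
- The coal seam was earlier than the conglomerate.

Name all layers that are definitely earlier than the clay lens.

Directly stated before the clay lens: the basalt flow, the coal seam, and the mudstone.
The gravel bed reaches the clay lens via the gravel bed → the mudstone → the clay lens.
The sandstone layer reaches the clay lens via the sandstone layer → the basalt flow → the clay lens.
No chain forces the chalk bed (or any of the others) ahead of the clay lens.

the basalt flow, the coal seam, the gravel bed, the mudstone, the sandstone layer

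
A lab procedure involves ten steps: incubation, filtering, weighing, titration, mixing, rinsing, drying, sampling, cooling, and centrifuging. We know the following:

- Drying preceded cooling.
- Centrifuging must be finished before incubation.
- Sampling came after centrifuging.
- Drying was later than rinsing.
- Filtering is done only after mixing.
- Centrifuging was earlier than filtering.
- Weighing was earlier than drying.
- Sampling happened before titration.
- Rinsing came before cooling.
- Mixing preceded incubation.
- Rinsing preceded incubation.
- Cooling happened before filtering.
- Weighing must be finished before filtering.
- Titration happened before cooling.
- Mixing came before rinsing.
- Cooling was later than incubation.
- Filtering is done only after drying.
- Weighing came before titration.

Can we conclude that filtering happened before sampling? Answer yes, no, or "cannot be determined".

no

Tracing the constraints gives sampling → titration → cooling → filtering, so sampling must come before filtering.
That means filtering cannot be before sampling.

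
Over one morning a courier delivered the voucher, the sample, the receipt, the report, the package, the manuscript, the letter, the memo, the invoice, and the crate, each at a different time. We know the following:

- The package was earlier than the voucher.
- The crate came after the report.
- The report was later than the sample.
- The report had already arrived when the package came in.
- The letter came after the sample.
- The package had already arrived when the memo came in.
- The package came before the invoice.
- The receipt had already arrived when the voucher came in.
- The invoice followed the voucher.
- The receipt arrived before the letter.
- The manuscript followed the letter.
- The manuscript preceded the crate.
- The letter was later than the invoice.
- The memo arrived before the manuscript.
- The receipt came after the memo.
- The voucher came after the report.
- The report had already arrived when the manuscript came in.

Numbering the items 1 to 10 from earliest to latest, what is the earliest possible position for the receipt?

The memo, the package, the report, and the sample must all come before the receipt — 4 forced predecessors.
Nothing else is forced ahead of the receipt, so its earliest slot is position 4 + 1 = 5.

5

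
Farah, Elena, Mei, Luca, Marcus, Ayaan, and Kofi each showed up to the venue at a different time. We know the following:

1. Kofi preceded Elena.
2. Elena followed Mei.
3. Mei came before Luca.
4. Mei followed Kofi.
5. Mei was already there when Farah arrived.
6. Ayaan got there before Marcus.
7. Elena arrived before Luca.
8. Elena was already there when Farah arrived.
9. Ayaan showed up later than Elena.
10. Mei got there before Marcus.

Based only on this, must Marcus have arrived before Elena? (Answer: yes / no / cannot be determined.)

Tracing the constraints gives Elena → Ayaan → Marcus, so Elena must come before Marcus.
That means Marcus cannot be before Elena.

no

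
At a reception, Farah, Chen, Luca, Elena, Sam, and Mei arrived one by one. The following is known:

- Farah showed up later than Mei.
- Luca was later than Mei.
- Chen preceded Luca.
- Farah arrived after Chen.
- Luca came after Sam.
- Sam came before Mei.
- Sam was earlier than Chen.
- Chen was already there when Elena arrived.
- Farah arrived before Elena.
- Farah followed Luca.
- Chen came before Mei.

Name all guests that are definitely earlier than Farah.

Directly stated before Farah: Chen, Luca, and Mei.
Sam reaches Farah via Sam → Luca → Farah.

Chen, Luca, Mei, Sam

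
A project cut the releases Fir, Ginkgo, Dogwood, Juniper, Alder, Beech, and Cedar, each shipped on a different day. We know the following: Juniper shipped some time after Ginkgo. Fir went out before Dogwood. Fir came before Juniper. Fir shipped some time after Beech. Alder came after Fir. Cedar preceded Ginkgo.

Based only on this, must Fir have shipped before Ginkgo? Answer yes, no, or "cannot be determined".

cannot be determined

No chain of stated constraints runs from Fir to Ginkgo, and none runs from Ginkgo to Fir either.
So the relative order of Fir and Ginkgo is not fixed by the given facts.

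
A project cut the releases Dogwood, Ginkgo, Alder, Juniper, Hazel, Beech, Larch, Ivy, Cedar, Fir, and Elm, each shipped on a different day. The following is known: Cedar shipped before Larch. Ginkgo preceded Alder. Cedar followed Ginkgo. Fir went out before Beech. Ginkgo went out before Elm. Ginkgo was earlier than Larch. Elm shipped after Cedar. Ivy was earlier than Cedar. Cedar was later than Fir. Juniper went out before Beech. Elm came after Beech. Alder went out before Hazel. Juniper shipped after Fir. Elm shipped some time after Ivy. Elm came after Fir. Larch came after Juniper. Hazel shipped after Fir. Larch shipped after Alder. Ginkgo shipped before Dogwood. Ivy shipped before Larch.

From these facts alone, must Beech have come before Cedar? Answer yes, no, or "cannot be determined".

No chain of stated constraints runs from Beech to Cedar, and none runs from Cedar to Beech either.
So the relative order of Beech and Cedar is not fixed by the given facts.

cannot be determined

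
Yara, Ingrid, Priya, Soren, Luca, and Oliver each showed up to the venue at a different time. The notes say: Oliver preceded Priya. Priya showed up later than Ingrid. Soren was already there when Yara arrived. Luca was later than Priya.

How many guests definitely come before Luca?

Directly stated before Luca: Priya.
Ingrid reaches Luca via Ingrid → Priya → Luca.
Oliver reaches Luca via Oliver → Priya → Luca.
That's Ingrid, Oliver, and Priya — 3 in all.

3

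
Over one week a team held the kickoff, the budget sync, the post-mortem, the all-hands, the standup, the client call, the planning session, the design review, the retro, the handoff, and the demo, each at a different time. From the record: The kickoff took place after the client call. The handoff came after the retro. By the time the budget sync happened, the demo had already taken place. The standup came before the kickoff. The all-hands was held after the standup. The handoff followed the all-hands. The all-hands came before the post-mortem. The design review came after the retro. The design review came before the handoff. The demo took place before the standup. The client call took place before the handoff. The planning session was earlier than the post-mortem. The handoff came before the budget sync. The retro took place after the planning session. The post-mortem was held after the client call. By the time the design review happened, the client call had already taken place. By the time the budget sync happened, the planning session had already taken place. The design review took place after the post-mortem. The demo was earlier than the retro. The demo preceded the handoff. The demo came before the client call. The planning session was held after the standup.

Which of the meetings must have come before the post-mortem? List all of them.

the all-hands, the client call, the demo, the planning session, the standup

Directly stated before the post-mortem: the all-hands, the client call, and the planning session.
The demo reaches the post-mortem via the demo → the client call → the post-mortem.
The standup reaches the post-mortem via the standup → the all-hands → the post-mortem.
No chain forces the design review (or any of the others) ahead of the post-mortem.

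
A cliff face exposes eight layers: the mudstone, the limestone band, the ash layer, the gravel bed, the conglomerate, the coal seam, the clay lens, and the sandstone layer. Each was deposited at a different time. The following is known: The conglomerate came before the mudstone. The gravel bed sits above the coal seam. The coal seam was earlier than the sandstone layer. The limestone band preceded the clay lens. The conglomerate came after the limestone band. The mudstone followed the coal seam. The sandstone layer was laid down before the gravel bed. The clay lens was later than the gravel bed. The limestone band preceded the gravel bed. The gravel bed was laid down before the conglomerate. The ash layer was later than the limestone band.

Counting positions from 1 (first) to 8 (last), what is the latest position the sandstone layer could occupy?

4

The sandstone layer must come before the clay lens, the conglomerate, the gravel bed, and the mudstone — 4 layers forced after it.
Everything else can be placed before the sandstone layer in some valid order, so the sandstone layer can sit as late as position 8 − 4 = 4.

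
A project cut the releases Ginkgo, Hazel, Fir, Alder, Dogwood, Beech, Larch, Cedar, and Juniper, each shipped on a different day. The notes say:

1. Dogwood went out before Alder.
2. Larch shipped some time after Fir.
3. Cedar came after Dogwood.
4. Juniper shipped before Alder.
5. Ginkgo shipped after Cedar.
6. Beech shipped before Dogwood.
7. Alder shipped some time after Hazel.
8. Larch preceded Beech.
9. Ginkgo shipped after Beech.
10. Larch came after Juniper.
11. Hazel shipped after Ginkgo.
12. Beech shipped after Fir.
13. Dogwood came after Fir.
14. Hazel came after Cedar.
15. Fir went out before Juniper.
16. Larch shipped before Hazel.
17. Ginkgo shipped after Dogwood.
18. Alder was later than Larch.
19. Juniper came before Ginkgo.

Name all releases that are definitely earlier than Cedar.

Beech, Dogwood, Fir, Juniper, Larch

Directly stated before Cedar: Dogwood.
Beech reaches Cedar via Beech → Dogwood → Cedar.
Fir reaches Cedar via Fir → Dogwood → Cedar.
Juniper reaches Cedar via Juniper → Larch → Beech → Dogwood → Cedar.
Likewise Larch reaches Cedar by chaining the stated constraints.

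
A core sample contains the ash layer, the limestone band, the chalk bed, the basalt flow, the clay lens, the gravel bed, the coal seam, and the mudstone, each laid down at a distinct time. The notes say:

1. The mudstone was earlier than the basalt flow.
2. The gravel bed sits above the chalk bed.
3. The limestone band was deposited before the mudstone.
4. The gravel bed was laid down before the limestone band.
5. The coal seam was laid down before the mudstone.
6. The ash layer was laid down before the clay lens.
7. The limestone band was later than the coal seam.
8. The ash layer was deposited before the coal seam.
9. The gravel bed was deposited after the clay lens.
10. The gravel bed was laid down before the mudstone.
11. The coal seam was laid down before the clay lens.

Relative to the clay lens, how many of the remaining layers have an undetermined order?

Forced before the clay lens: the ash layer and the coal seam; forced after the clay lens: the basalt flow, the gravel bed, the limestone band, and the mudstone.
That leaves the chalk bed with no forced order relative to the clay lens — 1.

1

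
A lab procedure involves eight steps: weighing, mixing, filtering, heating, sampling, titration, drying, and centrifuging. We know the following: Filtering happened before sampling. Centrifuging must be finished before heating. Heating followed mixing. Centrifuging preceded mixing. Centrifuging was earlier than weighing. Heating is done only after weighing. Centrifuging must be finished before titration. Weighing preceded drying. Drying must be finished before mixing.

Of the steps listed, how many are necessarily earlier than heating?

4

Directly stated before heating: centrifuging, mixing, and weighing.
Drying reaches heating via drying → mixing → heating.
That's centrifuging, drying, mixing, and weighing — 4 in all.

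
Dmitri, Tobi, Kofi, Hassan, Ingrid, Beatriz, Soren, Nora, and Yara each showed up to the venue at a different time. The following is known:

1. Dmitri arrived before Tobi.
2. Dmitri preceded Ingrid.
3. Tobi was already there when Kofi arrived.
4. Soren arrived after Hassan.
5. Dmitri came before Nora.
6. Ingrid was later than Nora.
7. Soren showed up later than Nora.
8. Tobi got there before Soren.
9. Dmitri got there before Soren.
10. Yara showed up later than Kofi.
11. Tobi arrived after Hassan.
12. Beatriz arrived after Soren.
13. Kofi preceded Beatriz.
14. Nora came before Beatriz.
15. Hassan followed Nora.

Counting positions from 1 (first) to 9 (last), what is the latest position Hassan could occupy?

4

Hassan must come before Beatriz, Kofi, Soren, Tobi, and Yara — 5 guests forced after them.
Everything else can be placed before Hassan in some valid order, so Hassan can sit as late as position 9 − 5 = 4.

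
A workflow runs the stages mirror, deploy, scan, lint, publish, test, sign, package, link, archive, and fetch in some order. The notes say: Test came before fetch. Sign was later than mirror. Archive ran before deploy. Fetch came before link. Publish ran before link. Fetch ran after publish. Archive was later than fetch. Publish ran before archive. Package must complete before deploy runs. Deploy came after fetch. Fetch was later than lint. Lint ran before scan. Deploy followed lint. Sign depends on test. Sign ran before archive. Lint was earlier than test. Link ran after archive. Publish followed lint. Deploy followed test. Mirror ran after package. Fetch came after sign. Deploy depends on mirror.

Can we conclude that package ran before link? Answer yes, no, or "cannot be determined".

Chain the constraints: package → mirror → sign → fetch → link. Each link is directly stated, so package comes before link.

yes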